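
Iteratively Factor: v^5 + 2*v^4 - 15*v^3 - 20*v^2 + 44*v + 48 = (v - 2)*(v^4 + 4*v^3 - 7*v^2 - 34*v - 24) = (v - 3)*(v - 2)*(v^3 + 7*v^2 + 14*v + 8) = (v - 3)*(v - 2)*(v + 1)*(v^2 + 6*v + 8) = (v - 3)*(v - 2)*(v + 1)*(v + 2)*(v + 4)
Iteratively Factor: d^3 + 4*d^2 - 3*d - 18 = (d + 3)*(d^2 + d - 6) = (d + 3)^2*(d - 2)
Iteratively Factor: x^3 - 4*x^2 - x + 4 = (x - 1)*(x^2 - 3*x - 4) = (x - 4)*(x - 1)*(x + 1)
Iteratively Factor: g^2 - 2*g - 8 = (g + 2)*(g - 4)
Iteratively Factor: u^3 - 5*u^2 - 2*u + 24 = (u - 4)*(u^2 - u - 6) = (u - 4)*(u - 3)*(u + 2)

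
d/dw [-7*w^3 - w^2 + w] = -21*w^2 - 2*w + 1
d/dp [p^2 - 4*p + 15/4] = 2*p - 4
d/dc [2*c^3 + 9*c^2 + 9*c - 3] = 6*c^2 + 18*c + 9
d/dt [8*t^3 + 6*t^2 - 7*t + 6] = 24*t^2 + 12*t - 7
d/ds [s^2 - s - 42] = 2*s - 1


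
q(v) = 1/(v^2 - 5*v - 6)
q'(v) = (5 - 2*v)/(v^2 - 5*v - 6)^2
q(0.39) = -0.13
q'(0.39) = 0.07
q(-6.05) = 0.02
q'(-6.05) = 0.00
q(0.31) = -0.13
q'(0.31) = 0.08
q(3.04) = -0.08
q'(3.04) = -0.01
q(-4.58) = 0.03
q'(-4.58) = 0.01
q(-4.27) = 0.03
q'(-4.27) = 0.01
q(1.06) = -0.10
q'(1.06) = 0.03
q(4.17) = -0.11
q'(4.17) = -0.04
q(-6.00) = 0.02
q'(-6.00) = 0.00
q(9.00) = 0.03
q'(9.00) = -0.01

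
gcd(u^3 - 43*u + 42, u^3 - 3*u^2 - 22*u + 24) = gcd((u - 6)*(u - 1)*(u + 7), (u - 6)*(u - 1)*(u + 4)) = u^2 - 7*u + 6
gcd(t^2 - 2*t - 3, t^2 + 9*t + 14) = 1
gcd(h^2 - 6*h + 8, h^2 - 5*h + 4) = h - 4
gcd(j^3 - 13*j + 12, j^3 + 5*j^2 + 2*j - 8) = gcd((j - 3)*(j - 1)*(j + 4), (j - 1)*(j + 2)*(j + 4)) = j^2 + 3*j - 4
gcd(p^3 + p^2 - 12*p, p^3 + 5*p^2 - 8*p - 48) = p^2 + p - 12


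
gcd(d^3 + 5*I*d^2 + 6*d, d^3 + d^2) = d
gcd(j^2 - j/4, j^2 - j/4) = j^2 - j/4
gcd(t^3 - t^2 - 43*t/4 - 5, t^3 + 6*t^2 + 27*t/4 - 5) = t + 5/2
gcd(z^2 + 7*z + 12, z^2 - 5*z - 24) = z + 3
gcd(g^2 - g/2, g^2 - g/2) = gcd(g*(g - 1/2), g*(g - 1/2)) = g^2 - g/2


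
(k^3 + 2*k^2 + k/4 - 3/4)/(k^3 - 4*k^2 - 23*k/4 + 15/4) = (k + 1)/(k - 5)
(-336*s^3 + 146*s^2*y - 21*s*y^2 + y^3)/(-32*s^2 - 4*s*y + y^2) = (42*s^2 - 13*s*y + y^2)/(4*s + y)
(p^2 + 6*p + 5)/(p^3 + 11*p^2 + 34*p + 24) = (p + 5)/(p^2 + 10*p + 24)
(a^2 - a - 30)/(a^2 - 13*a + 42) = (a + 5)/(a - 7)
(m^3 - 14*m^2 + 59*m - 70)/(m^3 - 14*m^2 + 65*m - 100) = (m^2 - 9*m + 14)/(m^2 - 9*m + 20)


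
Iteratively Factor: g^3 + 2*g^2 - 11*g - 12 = (g + 1)*(g^2 + g - 12) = (g + 1)*(g + 4)*(g - 3)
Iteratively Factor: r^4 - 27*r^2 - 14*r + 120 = (r - 5)*(r^3 + 5*r^2 - 2*r - 24) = (r - 5)*(r + 3)*(r^2 + 2*r - 8) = (r - 5)*(r - 2)*(r + 3)*(r + 4)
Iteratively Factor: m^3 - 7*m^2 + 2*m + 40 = (m - 4)*(m^2 - 3*m - 10) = (m - 5)*(m - 4)*(m + 2)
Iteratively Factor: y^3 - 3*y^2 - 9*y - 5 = (y - 5)*(y^2 + 2*y + 1) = (y - 5)*(y + 1)*(y + 1)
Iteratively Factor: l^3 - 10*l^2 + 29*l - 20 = (l - 1)*(l^2 - 9*l + 20) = (l - 5)*(l - 1)*(l - 4)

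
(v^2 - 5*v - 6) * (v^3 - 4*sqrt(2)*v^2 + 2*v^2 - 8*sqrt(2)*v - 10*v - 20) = v^5 - 4*sqrt(2)*v^4 - 3*v^4 - 26*v^3 + 12*sqrt(2)*v^3 + 18*v^2 + 64*sqrt(2)*v^2 + 48*sqrt(2)*v + 160*v + 120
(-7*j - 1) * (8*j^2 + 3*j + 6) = -56*j^3 - 29*j^2 - 45*j - 6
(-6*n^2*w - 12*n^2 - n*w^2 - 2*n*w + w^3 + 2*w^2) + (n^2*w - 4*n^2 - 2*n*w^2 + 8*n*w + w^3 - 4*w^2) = -5*n^2*w - 16*n^2 - 3*n*w^2 + 6*n*w + 2*w^3 - 2*w^2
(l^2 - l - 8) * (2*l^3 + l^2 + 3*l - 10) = 2*l^5 - l^4 - 14*l^3 - 21*l^2 - 14*l + 80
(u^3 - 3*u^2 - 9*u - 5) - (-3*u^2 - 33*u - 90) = u^3 + 24*u + 85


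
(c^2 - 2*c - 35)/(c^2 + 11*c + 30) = (c - 7)/(c + 6)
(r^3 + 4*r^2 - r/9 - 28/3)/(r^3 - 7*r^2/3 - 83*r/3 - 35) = (9*r^2 + 9*r - 28)/(3*(3*r^2 - 16*r - 35))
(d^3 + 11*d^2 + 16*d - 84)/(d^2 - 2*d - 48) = (d^2 + 5*d - 14)/(d - 8)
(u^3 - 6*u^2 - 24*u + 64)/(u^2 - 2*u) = u - 4 - 32/u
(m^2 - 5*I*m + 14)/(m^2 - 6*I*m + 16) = (m - 7*I)/(m - 8*I)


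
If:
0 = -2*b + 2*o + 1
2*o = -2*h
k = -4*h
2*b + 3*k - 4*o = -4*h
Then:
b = 1/3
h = 1/6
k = -2/3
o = -1/6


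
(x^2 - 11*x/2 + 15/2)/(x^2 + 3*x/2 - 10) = (x - 3)/(x + 4)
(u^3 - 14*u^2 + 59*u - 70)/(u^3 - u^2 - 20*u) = (u^2 - 9*u + 14)/(u*(u + 4))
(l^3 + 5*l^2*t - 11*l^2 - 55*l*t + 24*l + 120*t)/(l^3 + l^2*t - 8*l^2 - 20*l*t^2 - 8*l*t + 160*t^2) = (3 - l)/(-l + 4*t)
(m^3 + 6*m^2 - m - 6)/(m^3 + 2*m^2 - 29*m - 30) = (m - 1)/(m - 5)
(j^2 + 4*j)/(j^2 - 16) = j/(j - 4)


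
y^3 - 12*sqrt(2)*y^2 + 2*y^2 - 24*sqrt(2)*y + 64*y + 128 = (y + 2)*(y - 8*sqrt(2))*(y - 4*sqrt(2))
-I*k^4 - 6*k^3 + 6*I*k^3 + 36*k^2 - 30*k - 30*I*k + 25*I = (k - 5)*(k - 5*I)*(k - I)*(-I*k + I)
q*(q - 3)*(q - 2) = q^3 - 5*q^2 + 6*q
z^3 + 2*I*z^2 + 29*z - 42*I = (z - 3*I)*(z - 2*I)*(z + 7*I)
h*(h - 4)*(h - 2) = h^3 - 6*h^2 + 8*h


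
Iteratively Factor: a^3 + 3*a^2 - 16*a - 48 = (a + 4)*(a^2 - a - 12) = (a - 4)*(a + 4)*(a + 3)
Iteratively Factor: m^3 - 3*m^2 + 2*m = (m)*(m^2 - 3*m + 2) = m*(m - 1)*(m - 2)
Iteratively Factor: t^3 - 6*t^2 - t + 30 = (t - 5)*(t^2 - t - 6) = (t - 5)*(t - 3)*(t + 2)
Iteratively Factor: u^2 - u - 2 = (u + 1)*(u - 2)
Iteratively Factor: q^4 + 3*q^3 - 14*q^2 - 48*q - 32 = (q - 4)*(q^3 + 7*q^2 + 14*q + 8) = (q - 4)*(q + 1)*(q^2 + 6*q + 8) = (q - 4)*(q + 1)*(q + 2)*(q + 4)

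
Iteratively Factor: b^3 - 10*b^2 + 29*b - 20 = (b - 4)*(b^2 - 6*b + 5) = (b - 5)*(b - 4)*(b - 1)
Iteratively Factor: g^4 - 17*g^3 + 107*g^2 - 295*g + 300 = (g - 4)*(g^3 - 13*g^2 + 55*g - 75) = (g - 4)*(g - 3)*(g^2 - 10*g + 25) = (g - 5)*(g - 4)*(g - 3)*(g - 5)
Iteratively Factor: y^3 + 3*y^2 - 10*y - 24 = (y + 4)*(y^2 - y - 6) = (y - 3)*(y + 4)*(y + 2)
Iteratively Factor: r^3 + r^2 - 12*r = (r - 3)*(r^2 + 4*r) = r*(r - 3)*(r + 4)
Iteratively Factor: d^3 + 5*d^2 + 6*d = (d + 3)*(d^2 + 2*d) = (d + 2)*(d + 3)*(d)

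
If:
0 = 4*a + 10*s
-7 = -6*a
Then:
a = 7/6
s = -7/15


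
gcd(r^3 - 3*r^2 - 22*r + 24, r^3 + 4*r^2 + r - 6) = r - 1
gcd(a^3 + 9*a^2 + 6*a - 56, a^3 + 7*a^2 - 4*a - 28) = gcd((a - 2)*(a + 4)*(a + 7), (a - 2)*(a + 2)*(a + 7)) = a^2 + 5*a - 14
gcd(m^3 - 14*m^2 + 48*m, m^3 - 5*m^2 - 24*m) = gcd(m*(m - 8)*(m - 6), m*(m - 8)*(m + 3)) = m^2 - 8*m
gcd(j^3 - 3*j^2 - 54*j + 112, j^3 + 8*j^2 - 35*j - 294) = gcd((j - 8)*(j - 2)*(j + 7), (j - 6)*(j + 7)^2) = j + 7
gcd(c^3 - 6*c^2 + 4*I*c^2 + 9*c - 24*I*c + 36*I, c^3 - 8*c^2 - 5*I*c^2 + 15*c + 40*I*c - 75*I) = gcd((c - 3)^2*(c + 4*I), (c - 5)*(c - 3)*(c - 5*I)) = c - 3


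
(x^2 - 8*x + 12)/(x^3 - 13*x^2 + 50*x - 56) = (x - 6)/(x^2 - 11*x + 28)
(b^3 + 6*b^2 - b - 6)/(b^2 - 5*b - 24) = (-b^3 - 6*b^2 + b + 6)/(-b^2 + 5*b + 24)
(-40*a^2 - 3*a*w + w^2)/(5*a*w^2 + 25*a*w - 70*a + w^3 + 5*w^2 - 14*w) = (-8*a + w)/(w^2 + 5*w - 14)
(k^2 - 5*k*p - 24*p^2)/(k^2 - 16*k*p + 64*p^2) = (-k - 3*p)/(-k + 8*p)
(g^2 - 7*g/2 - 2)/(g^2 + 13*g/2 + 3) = (g - 4)/(g + 6)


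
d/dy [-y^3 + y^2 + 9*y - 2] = -3*y^2 + 2*y + 9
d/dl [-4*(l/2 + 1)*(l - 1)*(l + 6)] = -6*l^2 - 28*l - 8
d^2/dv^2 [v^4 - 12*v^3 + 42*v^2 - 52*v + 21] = 12*v^2 - 72*v + 84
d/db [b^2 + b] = 2*b + 1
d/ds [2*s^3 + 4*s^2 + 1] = 2*s*(3*s + 4)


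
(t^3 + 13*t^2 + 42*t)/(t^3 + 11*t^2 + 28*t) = (t + 6)/(t + 4)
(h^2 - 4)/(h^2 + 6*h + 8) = (h - 2)/(h + 4)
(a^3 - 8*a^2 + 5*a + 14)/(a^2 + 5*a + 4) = (a^2 - 9*a + 14)/(a + 4)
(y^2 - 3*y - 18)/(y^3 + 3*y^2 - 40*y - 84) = (y + 3)/(y^2 + 9*y + 14)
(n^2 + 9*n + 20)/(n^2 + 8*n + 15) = (n + 4)/(n + 3)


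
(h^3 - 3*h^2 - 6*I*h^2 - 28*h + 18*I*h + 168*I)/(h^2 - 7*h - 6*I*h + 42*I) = h + 4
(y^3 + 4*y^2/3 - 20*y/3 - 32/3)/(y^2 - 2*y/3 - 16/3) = y + 2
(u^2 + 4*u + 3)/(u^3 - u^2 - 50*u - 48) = (u + 3)/(u^2 - 2*u - 48)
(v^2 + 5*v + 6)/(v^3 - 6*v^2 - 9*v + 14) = (v + 3)/(v^2 - 8*v + 7)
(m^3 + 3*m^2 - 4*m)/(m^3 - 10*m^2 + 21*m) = (m^2 + 3*m - 4)/(m^2 - 10*m + 21)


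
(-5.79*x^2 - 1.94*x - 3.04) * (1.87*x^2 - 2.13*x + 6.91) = -10.8273*x^4 + 8.7049*x^3 - 41.5615*x^2 - 6.9302*x - 21.0064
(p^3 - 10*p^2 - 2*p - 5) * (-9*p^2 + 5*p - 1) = -9*p^5 + 95*p^4 - 33*p^3 + 45*p^2 - 23*p + 5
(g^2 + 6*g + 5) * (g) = g^3 + 6*g^2 + 5*g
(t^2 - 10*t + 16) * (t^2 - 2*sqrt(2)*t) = t^4 - 10*t^3 - 2*sqrt(2)*t^3 + 16*t^2 + 20*sqrt(2)*t^2 - 32*sqrt(2)*t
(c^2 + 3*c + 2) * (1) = c^2 + 3*c + 2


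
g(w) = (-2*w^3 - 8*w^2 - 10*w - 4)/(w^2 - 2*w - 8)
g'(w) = (2 - 2*w)*(-2*w^3 - 8*w^2 - 10*w - 4)/(w^2 - 2*w - 8)^2 + (-6*w^2 - 16*w - 10)/(w^2 - 2*w - 8)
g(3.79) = 218.52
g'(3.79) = 1131.79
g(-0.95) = 0.00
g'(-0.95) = 0.04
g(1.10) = 3.04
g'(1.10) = 3.95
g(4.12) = -436.91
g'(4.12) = 3470.22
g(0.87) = 2.23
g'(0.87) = 3.10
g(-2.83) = 0.98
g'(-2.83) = -0.93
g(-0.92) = 0.00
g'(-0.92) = 0.07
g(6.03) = -48.69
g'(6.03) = 10.13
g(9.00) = -40.00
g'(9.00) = 0.00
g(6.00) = -49.00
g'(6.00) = 10.50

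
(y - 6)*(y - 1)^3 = y^4 - 9*y^3 + 21*y^2 - 19*y + 6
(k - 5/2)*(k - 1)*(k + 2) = k^3 - 3*k^2/2 - 9*k/2 + 5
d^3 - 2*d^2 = d^2*(d - 2)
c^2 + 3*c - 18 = (c - 3)*(c + 6)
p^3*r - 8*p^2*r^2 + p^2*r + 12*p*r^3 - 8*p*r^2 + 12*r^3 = (p - 6*r)*(p - 2*r)*(p*r + r)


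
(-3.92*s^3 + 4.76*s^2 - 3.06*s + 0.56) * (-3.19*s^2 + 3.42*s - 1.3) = 12.5048*s^5 - 28.5908*s^4 + 31.1366*s^3 - 18.4396*s^2 + 5.8932*s - 0.728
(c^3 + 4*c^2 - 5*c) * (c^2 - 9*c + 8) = c^5 - 5*c^4 - 33*c^3 + 77*c^2 - 40*c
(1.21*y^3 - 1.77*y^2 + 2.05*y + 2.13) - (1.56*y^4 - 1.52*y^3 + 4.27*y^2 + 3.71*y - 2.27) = -1.56*y^4 + 2.73*y^3 - 6.04*y^2 - 1.66*y + 4.4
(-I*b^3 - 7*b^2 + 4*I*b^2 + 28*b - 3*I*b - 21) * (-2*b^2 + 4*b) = 2*I*b^5 + 14*b^4 - 12*I*b^4 - 84*b^3 + 22*I*b^3 + 154*b^2 - 12*I*b^2 - 84*b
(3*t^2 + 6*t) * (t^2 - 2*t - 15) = 3*t^4 - 57*t^2 - 90*t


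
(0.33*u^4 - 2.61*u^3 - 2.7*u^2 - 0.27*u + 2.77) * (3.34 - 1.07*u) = -0.3531*u^5 + 3.8949*u^4 - 5.8284*u^3 - 8.7291*u^2 - 3.8657*u + 9.2518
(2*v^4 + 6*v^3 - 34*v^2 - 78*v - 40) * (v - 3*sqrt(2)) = 2*v^5 - 6*sqrt(2)*v^4 + 6*v^4 - 34*v^3 - 18*sqrt(2)*v^3 - 78*v^2 + 102*sqrt(2)*v^2 - 40*v + 234*sqrt(2)*v + 120*sqrt(2)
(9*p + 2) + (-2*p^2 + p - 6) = -2*p^2 + 10*p - 4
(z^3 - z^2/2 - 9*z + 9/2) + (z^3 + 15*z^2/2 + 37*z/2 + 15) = 2*z^3 + 7*z^2 + 19*z/2 + 39/2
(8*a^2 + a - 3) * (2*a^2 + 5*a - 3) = 16*a^4 + 42*a^3 - 25*a^2 - 18*a + 9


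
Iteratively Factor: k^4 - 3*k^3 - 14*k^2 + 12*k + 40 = (k + 2)*(k^3 - 5*k^2 - 4*k + 20) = (k - 2)*(k + 2)*(k^2 - 3*k - 10) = (k - 5)*(k - 2)*(k + 2)*(k + 2)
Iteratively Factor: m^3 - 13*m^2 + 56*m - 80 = (m - 5)*(m^2 - 8*m + 16) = (m - 5)*(m - 4)*(m - 4)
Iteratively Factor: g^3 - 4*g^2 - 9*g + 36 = (g + 3)*(g^2 - 7*g + 12) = (g - 4)*(g + 3)*(g - 3)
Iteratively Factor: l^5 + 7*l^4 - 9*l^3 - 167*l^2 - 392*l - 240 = (l + 4)*(l^4 + 3*l^3 - 21*l^2 - 83*l - 60) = (l + 1)*(l + 4)*(l^3 + 2*l^2 - 23*l - 60) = (l - 5)*(l + 1)*(l + 4)*(l^2 + 7*l + 12) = (l - 5)*(l + 1)*(l + 3)*(l + 4)*(l + 4)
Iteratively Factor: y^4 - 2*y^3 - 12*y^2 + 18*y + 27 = (y + 3)*(y^3 - 5*y^2 + 3*y + 9) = (y - 3)*(y + 3)*(y^2 - 2*y - 3) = (y - 3)*(y + 1)*(y + 3)*(y - 3)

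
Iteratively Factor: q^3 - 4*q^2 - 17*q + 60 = (q - 5)*(q^2 + q - 12) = (q - 5)*(q - 3)*(q + 4)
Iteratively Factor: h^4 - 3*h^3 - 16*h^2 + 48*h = (h - 4)*(h^3 + h^2 - 12*h) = h*(h - 4)*(h^2 + h - 12) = h*(h - 4)*(h + 4)*(h - 3)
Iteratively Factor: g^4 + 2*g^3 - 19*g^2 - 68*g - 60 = (g - 5)*(g^3 + 7*g^2 + 16*g + 12) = (g - 5)*(g + 2)*(g^2 + 5*g + 6) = (g - 5)*(g + 2)*(g + 3)*(g + 2)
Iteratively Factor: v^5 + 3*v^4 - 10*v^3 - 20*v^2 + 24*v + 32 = (v + 1)*(v^4 + 2*v^3 - 12*v^2 - 8*v + 32) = (v + 1)*(v + 4)*(v^3 - 2*v^2 - 4*v + 8) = (v - 2)*(v + 1)*(v + 4)*(v^2 - 4) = (v - 2)^2*(v + 1)*(v + 4)*(v + 2)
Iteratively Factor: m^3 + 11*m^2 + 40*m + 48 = (m + 4)*(m^2 + 7*m + 12) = (m + 3)*(m + 4)*(m + 4)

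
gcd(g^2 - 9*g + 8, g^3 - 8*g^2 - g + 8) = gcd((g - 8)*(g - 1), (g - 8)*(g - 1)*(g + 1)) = g^2 - 9*g + 8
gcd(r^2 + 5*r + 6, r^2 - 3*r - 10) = r + 2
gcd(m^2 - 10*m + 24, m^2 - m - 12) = m - 4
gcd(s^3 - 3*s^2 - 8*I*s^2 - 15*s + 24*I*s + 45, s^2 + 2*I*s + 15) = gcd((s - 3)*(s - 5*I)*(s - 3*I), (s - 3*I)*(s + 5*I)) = s - 3*I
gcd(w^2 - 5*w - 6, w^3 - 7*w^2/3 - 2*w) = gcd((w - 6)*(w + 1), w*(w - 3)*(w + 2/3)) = 1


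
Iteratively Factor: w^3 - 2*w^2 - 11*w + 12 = (w - 1)*(w^2 - w - 12) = (w - 4)*(w - 1)*(w + 3)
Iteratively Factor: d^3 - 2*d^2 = (d)*(d^2 - 2*d) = d^2*(d - 2)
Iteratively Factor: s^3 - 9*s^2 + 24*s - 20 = (s - 5)*(s^2 - 4*s + 4) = (s - 5)*(s - 2)*(s - 2)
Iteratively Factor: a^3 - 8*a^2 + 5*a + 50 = (a - 5)*(a^2 - 3*a - 10) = (a - 5)^2*(a + 2)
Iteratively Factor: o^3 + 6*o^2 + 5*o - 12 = (o - 1)*(o^2 + 7*o + 12) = (o - 1)*(o + 4)*(o + 3)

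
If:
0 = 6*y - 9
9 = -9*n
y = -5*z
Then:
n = -1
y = 3/2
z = -3/10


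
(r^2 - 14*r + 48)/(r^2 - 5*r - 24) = (r - 6)/(r + 3)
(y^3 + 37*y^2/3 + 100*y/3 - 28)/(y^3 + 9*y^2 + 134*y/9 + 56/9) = 3*(3*y^2 + 16*y - 12)/(9*y^2 + 18*y + 8)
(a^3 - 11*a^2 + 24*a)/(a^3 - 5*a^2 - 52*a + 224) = a*(a - 3)/(a^2 + 3*a - 28)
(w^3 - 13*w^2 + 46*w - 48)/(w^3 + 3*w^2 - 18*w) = (w^2 - 10*w + 16)/(w*(w + 6))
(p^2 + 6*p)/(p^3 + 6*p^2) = 1/p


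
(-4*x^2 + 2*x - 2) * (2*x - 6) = -8*x^3 + 28*x^2 - 16*x + 12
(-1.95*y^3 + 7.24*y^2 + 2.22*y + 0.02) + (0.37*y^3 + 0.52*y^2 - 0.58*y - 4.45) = -1.58*y^3 + 7.76*y^2 + 1.64*y - 4.43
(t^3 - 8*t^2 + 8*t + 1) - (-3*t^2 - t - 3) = t^3 - 5*t^2 + 9*t + 4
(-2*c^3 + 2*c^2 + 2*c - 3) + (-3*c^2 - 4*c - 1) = -2*c^3 - c^2 - 2*c - 4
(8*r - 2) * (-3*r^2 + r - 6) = -24*r^3 + 14*r^2 - 50*r + 12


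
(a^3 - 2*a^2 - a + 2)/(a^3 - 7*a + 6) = (a + 1)/(a + 3)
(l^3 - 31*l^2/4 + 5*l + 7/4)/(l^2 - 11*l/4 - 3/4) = (l^2 - 8*l + 7)/(l - 3)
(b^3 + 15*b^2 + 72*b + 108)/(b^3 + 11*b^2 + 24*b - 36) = (b + 3)/(b - 1)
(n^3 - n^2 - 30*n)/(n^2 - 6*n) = n + 5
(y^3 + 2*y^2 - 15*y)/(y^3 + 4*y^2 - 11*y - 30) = y/(y + 2)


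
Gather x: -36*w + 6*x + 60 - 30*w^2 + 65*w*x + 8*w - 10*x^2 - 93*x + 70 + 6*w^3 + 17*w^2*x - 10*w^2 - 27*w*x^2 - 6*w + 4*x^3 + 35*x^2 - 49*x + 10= 6*w^3 - 40*w^2 - 34*w + 4*x^3 + x^2*(25 - 27*w) + x*(17*w^2 + 65*w - 136) + 140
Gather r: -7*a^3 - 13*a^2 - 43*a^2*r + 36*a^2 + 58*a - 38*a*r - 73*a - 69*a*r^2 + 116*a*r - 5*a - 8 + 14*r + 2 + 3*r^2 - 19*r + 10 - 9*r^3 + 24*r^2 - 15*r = -7*a^3 + 23*a^2 - 20*a - 9*r^3 + r^2*(27 - 69*a) + r*(-43*a^2 + 78*a - 20) + 4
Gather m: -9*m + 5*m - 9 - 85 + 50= -4*m - 44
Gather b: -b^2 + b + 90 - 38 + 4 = -b^2 + b + 56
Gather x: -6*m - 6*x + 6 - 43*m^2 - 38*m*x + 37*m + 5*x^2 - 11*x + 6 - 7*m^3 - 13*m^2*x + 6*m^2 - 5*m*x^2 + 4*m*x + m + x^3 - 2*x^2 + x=-7*m^3 - 37*m^2 + 32*m + x^3 + x^2*(3 - 5*m) + x*(-13*m^2 - 34*m - 16) + 12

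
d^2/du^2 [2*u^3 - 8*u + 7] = 12*u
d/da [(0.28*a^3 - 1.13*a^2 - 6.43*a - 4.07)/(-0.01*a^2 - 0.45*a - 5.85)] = (-0.0028*a^4 - 0.252*a^3 - 4.4698*a^2 + 13.1396*a + 35.784)/(0.0001*a^4 + 0.009*a^3 + 0.3195*a^2 + 5.265*a + 34.2225)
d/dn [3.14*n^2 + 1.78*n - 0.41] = 6.28*n + 1.78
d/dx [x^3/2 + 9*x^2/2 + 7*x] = 3*x^2/2 + 9*x + 7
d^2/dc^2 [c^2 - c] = 2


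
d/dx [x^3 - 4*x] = 3*x^2 - 4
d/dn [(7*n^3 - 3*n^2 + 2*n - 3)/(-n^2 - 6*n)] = (-7*n^4 - 84*n^3 + 20*n^2 - 6*n - 18)/(n^2*(n^2 + 12*n + 36))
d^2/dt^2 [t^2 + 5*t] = 2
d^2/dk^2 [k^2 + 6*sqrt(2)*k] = 2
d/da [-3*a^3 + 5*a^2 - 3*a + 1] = -9*a^2 + 10*a - 3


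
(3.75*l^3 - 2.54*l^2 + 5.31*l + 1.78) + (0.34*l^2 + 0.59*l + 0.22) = 3.75*l^3 - 2.2*l^2 + 5.9*l + 2.0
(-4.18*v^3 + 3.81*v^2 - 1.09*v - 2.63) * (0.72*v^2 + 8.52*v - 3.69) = -3.0096*v^5 - 32.8704*v^4 + 47.1006*v^3 - 25.2393*v^2 - 18.3855*v + 9.7047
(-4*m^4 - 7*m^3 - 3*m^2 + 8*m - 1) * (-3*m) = 12*m^5 + 21*m^4 + 9*m^3 - 24*m^2 + 3*m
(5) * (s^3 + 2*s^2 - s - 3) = 5*s^3 + 10*s^2 - 5*s - 15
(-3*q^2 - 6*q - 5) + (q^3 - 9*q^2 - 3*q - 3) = q^3 - 12*q^2 - 9*q - 8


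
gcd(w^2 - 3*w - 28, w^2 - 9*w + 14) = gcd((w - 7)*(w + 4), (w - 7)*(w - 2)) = w - 7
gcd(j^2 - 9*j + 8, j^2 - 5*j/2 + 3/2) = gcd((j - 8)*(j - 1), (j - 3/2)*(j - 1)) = j - 1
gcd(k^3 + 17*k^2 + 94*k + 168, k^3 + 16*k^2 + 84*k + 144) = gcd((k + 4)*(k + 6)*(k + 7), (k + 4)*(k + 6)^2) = k^2 + 10*k + 24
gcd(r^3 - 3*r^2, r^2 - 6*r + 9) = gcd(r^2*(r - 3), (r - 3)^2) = r - 3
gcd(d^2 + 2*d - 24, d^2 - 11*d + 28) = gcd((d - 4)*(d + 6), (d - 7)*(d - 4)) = d - 4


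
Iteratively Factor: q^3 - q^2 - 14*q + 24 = (q - 3)*(q^2 + 2*q - 8) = (q - 3)*(q + 4)*(q - 2)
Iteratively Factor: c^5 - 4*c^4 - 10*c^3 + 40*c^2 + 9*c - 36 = (c - 3)*(c^4 - c^3 - 13*c^2 + c + 12) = (c - 4)*(c - 3)*(c^3 + 3*c^2 - c - 3) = (c - 4)*(c - 3)*(c - 1)*(c^2 + 4*c + 3) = (c - 4)*(c - 3)*(c - 1)*(c + 3)*(c + 1)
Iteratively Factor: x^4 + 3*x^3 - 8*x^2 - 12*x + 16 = (x + 2)*(x^3 + x^2 - 10*x + 8) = (x - 1)*(x + 2)*(x^2 + 2*x - 8) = (x - 2)*(x - 1)*(x + 2)*(x + 4)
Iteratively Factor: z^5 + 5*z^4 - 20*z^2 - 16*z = (z + 1)*(z^4 + 4*z^3 - 4*z^2 - 16*z) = z*(z + 1)*(z^3 + 4*z^2 - 4*z - 16) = z*(z - 2)*(z + 1)*(z^2 + 6*z + 8) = z*(z - 2)*(z + 1)*(z + 2)*(z + 4)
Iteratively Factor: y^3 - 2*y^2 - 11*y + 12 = (y - 4)*(y^2 + 2*y - 3) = (y - 4)*(y - 1)*(y + 3)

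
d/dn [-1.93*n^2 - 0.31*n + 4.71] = -3.86*n - 0.31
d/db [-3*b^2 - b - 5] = -6*b - 1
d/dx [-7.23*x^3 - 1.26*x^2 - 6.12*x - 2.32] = -21.69*x^2 - 2.52*x - 6.12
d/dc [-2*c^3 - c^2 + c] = -6*c^2 - 2*c + 1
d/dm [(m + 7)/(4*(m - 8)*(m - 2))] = (-m^2 - 14*m + 86)/(4*(m^4 - 20*m^3 + 132*m^2 - 320*m + 256))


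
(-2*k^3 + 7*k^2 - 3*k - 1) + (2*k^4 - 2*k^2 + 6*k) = 2*k^4 - 2*k^3 + 5*k^2 + 3*k - 1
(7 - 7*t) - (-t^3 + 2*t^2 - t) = t^3 - 2*t^2 - 6*t + 7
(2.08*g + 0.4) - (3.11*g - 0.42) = 0.82 - 1.03*g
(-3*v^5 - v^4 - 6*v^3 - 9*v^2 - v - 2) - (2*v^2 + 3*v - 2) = -3*v^5 - v^4 - 6*v^3 - 11*v^2 - 4*v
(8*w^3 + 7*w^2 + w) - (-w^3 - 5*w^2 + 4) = 9*w^3 + 12*w^2 + w - 4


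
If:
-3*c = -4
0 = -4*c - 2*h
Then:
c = 4/3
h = -8/3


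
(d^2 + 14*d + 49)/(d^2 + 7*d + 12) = (d^2 + 14*d + 49)/(d^2 + 7*d + 12)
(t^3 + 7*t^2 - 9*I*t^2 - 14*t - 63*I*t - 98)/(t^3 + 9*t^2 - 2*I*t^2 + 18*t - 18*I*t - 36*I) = (t^2 + 7*t*(1 - I) - 49*I)/(t^2 + 9*t + 18)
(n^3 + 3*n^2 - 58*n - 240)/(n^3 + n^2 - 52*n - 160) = (n + 6)/(n + 4)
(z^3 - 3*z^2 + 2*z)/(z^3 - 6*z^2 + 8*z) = (z - 1)/(z - 4)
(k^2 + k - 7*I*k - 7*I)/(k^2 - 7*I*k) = (k + 1)/k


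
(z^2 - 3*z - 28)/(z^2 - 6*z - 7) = (z + 4)/(z + 1)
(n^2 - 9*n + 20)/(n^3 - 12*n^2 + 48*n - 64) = (n - 5)/(n^2 - 8*n + 16)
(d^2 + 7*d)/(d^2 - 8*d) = (d + 7)/(d - 8)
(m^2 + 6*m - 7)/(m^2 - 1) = (m + 7)/(m + 1)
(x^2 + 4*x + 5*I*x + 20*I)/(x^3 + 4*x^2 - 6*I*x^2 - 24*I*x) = (x + 5*I)/(x*(x - 6*I))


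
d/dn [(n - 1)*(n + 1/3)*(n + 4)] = 3*n^2 + 20*n/3 - 3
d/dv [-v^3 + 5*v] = 5 - 3*v^2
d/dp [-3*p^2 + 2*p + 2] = 2 - 6*p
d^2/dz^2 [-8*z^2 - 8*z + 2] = -16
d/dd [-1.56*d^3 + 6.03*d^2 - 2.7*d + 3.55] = -4.68*d^2 + 12.06*d - 2.7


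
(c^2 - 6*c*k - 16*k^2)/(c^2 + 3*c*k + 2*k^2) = (c - 8*k)/(c + k)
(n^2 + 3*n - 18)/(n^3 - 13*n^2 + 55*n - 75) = (n + 6)/(n^2 - 10*n + 25)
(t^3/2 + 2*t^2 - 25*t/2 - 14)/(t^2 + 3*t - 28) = t/2 + 1/2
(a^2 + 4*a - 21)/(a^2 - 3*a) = (a + 7)/a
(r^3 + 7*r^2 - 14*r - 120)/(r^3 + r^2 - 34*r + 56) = (r^2 + 11*r + 30)/(r^2 + 5*r - 14)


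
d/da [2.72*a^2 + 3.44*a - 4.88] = 5.44*a + 3.44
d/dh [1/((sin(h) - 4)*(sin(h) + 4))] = -sin(2*h)/((sin(h) - 4)^2*(sin(h) + 4)^2)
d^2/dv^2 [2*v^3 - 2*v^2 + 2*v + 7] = 12*v - 4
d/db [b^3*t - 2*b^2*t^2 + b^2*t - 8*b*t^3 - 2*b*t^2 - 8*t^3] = t*(3*b^2 - 4*b*t + 2*b - 8*t^2 - 2*t)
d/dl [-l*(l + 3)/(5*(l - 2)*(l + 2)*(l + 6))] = (l^4 + 6*l^3 + 22*l^2 + 48*l + 72)/(5*(l^6 + 12*l^5 + 28*l^4 - 96*l^3 - 272*l^2 + 192*l + 576))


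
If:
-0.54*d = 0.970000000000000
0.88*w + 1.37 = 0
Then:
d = -1.80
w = -1.56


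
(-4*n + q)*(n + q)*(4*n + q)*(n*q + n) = -16*n^4*q - 16*n^4 - 16*n^3*q^2 - 16*n^3*q + n^2*q^3 + n^2*q^2 + n*q^4 + n*q^3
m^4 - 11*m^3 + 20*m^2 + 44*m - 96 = (m - 8)*(m - 3)*(m - 2)*(m + 2)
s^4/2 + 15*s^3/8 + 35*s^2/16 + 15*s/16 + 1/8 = (s/2 + 1)*(s + 1/4)*(s + 1/2)*(s + 1)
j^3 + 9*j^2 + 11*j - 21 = (j - 1)*(j + 3)*(j + 7)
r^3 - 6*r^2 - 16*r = r*(r - 8)*(r + 2)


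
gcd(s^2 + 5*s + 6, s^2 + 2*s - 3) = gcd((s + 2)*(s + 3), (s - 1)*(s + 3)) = s + 3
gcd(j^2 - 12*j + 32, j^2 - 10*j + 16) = j - 8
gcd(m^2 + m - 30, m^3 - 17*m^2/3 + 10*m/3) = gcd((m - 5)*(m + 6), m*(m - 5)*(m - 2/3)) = m - 5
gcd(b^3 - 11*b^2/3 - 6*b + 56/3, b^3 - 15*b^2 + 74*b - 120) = b - 4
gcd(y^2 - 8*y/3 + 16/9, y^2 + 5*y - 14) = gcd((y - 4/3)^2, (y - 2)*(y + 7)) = 1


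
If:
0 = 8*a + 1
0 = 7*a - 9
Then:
No Solution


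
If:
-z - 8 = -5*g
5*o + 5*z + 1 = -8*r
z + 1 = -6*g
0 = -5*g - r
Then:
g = 7/11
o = 534/55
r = -35/11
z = -53/11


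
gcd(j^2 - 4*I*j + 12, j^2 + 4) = j + 2*I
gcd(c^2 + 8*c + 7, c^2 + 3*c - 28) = c + 7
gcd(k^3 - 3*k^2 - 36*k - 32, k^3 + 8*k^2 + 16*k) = k + 4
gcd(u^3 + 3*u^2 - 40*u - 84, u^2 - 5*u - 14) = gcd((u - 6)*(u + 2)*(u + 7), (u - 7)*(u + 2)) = u + 2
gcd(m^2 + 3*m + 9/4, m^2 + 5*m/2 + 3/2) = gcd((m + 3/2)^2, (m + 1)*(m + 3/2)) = m + 3/2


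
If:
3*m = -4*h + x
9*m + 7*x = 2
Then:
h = 5*x/6 - 1/6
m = 2/9 - 7*x/9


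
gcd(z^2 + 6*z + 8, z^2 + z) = 1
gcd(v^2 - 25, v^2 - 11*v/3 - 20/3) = v - 5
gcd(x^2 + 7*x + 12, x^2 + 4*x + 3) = x + 3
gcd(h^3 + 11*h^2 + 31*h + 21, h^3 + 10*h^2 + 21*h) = h^2 + 10*h + 21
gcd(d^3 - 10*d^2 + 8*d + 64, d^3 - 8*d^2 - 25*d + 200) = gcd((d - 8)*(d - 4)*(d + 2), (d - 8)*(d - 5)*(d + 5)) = d - 8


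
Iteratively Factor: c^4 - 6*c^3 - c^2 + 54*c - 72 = (c - 4)*(c^3 - 2*c^2 - 9*c + 18) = (c - 4)*(c - 3)*(c^2 + c - 6) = (c - 4)*(c - 3)*(c + 3)*(c - 2)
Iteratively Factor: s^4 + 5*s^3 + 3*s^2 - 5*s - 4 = (s + 1)*(s^3 + 4*s^2 - s - 4) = (s - 1)*(s + 1)*(s^2 + 5*s + 4) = (s - 1)*(s + 1)^2*(s + 4)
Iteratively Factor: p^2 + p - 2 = (p + 2)*(p - 1)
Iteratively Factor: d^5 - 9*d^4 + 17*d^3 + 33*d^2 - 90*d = (d - 3)*(d^4 - 6*d^3 - d^2 + 30*d) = (d - 3)*(d + 2)*(d^3 - 8*d^2 + 15*d) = (d - 3)^2*(d + 2)*(d^2 - 5*d) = d*(d - 3)^2*(d + 2)*(d - 5)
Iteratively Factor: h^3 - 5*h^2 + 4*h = (h - 1)*(h^2 - 4*h) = h*(h - 1)*(h - 4)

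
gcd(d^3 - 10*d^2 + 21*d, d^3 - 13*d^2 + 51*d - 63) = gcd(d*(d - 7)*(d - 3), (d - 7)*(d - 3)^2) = d^2 - 10*d + 21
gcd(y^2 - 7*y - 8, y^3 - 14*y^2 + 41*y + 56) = y^2 - 7*y - 8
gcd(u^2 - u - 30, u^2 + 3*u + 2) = 1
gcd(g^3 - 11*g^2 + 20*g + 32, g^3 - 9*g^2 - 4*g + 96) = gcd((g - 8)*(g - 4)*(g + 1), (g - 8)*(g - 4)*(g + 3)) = g^2 - 12*g + 32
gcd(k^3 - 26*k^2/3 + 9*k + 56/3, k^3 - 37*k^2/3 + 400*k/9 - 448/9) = k^2 - 29*k/3 + 56/3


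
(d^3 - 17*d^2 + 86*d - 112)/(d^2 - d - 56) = (d^2 - 9*d + 14)/(d + 7)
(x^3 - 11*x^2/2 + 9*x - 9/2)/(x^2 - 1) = (2*x^2 - 9*x + 9)/(2*(x + 1))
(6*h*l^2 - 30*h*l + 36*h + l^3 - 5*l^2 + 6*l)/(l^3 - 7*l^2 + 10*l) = (6*h*l - 18*h + l^2 - 3*l)/(l*(l - 5))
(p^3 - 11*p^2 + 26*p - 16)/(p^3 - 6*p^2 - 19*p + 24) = (p - 2)/(p + 3)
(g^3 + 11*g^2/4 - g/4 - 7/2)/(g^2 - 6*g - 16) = (4*g^2 + 3*g - 7)/(4*(g - 8))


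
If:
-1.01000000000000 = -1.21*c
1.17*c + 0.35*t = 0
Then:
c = 0.83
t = -2.79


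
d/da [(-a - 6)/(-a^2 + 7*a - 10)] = (a^2 - 7*a - (a + 6)*(2*a - 7) + 10)/(a^2 - 7*a + 10)^2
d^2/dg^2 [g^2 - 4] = 2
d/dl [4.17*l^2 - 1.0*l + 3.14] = 8.34*l - 1.0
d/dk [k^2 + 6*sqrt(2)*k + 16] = 2*k + 6*sqrt(2)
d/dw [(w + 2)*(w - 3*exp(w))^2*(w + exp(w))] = (w - 3*exp(w))*((w + 2)*(w - 3*exp(w))*(exp(w) + 1) - 2*(w + 2)*(w + exp(w))*(3*exp(w) - 1) + (w - 3*exp(w))*(w + exp(w)))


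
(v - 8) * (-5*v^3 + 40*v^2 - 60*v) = -5*v^4 + 80*v^3 - 380*v^2 + 480*v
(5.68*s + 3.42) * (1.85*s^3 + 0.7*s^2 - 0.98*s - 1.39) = 10.508*s^4 + 10.303*s^3 - 3.1724*s^2 - 11.2468*s - 4.7538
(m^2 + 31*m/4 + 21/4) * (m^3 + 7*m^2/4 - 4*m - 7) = m^5 + 19*m^4/2 + 237*m^3/16 - 461*m^2/16 - 301*m/4 - 147/4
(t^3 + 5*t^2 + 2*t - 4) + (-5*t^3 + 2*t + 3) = -4*t^3 + 5*t^2 + 4*t - 1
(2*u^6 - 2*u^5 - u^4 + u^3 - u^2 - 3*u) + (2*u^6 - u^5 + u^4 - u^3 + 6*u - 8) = 4*u^6 - 3*u^5 - u^2 + 3*u - 8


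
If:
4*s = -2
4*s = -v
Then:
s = -1/2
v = 2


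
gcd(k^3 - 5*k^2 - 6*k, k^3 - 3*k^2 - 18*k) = k^2 - 6*k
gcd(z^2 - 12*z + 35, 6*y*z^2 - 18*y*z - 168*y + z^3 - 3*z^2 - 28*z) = z - 7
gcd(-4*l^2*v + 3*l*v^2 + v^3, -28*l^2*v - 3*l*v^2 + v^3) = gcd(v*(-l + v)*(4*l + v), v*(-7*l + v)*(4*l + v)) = 4*l*v + v^2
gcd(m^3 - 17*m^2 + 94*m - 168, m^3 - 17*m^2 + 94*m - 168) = m^3 - 17*m^2 + 94*m - 168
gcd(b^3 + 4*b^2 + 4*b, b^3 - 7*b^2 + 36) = b + 2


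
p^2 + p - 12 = (p - 3)*(p + 4)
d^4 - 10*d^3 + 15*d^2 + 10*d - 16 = (d - 8)*(d - 2)*(d - 1)*(d + 1)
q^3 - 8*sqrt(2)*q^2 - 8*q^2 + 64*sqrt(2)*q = q*(q - 8)*(q - 8*sqrt(2))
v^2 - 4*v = v*(v - 4)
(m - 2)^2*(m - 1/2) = m^3 - 9*m^2/2 + 6*m - 2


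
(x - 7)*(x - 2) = x^2 - 9*x + 14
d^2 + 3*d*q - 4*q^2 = (d - q)*(d + 4*q)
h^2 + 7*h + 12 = (h + 3)*(h + 4)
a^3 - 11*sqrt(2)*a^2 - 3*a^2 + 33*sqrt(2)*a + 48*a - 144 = (a - 3)*(a - 8*sqrt(2))*(a - 3*sqrt(2))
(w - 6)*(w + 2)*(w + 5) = w^3 + w^2 - 32*w - 60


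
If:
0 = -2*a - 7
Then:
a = -7/2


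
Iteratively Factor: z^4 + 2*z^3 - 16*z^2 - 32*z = (z + 4)*(z^3 - 2*z^2 - 8*z) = (z - 4)*(z + 4)*(z^2 + 2*z) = (z - 4)*(z + 2)*(z + 4)*(z)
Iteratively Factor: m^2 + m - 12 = (m - 3)*(m + 4)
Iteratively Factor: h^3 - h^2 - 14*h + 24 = (h - 2)*(h^2 + h - 12) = (h - 3)*(h - 2)*(h + 4)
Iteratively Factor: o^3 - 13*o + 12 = (o + 4)*(o^2 - 4*o + 3) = (o - 3)*(o + 4)*(o - 1)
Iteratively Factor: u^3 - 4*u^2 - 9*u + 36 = (u + 3)*(u^2 - 7*u + 12) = (u - 3)*(u + 3)*(u - 4)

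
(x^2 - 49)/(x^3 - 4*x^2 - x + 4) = (x^2 - 49)/(x^3 - 4*x^2 - x + 4)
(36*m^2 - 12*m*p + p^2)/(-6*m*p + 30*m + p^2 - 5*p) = (-6*m + p)/(p - 5)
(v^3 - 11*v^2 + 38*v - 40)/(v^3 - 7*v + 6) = (v^2 - 9*v + 20)/(v^2 + 2*v - 3)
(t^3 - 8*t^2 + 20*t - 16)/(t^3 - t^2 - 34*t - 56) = (-t^3 + 8*t^2 - 20*t + 16)/(-t^3 + t^2 + 34*t + 56)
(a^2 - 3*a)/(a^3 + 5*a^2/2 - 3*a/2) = 2*(a - 3)/(2*a^2 + 5*a - 3)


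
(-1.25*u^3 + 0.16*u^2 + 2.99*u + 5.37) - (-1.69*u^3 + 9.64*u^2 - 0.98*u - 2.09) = 0.44*u^3 - 9.48*u^2 + 3.97*u + 7.46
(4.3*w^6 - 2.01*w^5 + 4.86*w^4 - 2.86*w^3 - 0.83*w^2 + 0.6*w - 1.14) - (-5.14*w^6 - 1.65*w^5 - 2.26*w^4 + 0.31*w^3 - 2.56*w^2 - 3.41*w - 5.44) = 9.44*w^6 - 0.36*w^5 + 7.12*w^4 - 3.17*w^3 + 1.73*w^2 + 4.01*w + 4.3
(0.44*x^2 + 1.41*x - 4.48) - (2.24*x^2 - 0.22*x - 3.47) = -1.8*x^2 + 1.63*x - 1.01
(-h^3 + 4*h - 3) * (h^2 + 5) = -h^5 - h^3 - 3*h^2 + 20*h - 15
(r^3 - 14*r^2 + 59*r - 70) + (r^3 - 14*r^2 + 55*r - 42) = 2*r^3 - 28*r^2 + 114*r - 112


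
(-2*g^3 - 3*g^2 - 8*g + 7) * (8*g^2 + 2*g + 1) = -16*g^5 - 28*g^4 - 72*g^3 + 37*g^2 + 6*g + 7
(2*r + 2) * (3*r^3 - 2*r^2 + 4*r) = 6*r^4 + 2*r^3 + 4*r^2 + 8*r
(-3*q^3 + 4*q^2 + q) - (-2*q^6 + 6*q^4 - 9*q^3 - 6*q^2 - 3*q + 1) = 2*q^6 - 6*q^4 + 6*q^3 + 10*q^2 + 4*q - 1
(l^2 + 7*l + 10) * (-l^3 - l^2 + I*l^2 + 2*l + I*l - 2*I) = -l^5 - 8*l^4 + I*l^4 - 15*l^3 + 8*I*l^3 + 4*l^2 + 15*I*l^2 + 20*l - 4*I*l - 20*I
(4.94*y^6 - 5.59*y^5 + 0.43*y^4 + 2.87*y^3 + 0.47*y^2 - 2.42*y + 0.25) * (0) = 0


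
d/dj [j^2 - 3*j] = 2*j - 3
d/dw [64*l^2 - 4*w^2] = -8*w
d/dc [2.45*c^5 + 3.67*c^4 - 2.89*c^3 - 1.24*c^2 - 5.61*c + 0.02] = 12.25*c^4 + 14.68*c^3 - 8.67*c^2 - 2.48*c - 5.61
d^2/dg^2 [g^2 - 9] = 2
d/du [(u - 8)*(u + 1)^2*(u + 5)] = 4*u^3 - 3*u^2 - 90*u - 83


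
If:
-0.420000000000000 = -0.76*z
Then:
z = 0.55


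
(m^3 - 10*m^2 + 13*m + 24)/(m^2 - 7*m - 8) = m - 3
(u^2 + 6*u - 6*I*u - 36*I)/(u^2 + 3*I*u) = (u^2 + 6*u*(1 - I) - 36*I)/(u*(u + 3*I))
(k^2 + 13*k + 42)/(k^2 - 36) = (k + 7)/(k - 6)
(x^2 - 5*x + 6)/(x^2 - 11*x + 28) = (x^2 - 5*x + 6)/(x^2 - 11*x + 28)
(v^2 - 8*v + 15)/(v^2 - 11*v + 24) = (v - 5)/(v - 8)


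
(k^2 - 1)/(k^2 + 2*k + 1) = (k - 1)/(k + 1)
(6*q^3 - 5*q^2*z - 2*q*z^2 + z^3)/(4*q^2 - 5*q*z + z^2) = (-6*q^2 - q*z + z^2)/(-4*q + z)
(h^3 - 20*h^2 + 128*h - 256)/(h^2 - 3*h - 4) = (h^2 - 16*h + 64)/(h + 1)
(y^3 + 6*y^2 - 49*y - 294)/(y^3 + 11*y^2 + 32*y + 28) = (y^2 - y - 42)/(y^2 + 4*y + 4)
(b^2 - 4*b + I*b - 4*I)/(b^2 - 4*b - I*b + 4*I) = (b + I)/(b - I)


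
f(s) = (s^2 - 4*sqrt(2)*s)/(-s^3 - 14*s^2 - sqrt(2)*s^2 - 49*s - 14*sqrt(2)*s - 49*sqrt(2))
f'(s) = (2*s - 4*sqrt(2))/(-s^3 - 14*s^2 - sqrt(2)*s^2 - 49*s - 14*sqrt(2)*s - 49*sqrt(2)) + (s^2 - 4*sqrt(2)*s)*(3*s^2 + 2*sqrt(2)*s + 28*s + 14*sqrt(2) + 49)/(-s^3 - 14*s^2 - sqrt(2)*s^2 - 49*s - 14*sqrt(2)*s - 49*sqrt(2))^2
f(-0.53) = -0.09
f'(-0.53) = 0.31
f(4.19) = 0.01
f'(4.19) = -0.00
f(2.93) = 0.02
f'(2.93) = -0.00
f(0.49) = 0.02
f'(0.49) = 0.03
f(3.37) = 0.01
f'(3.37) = -0.00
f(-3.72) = 1.41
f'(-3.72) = -0.78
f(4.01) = 0.01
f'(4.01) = -0.00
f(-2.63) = 0.94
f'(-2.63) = -0.13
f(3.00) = 0.02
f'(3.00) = -0.00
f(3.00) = 0.02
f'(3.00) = -0.00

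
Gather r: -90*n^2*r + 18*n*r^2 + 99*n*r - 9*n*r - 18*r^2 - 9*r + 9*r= r^2*(18*n - 18) + r*(-90*n^2 + 90*n)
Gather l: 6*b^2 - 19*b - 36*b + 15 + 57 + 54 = 6*b^2 - 55*b + 126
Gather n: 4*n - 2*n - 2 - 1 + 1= 2*n - 2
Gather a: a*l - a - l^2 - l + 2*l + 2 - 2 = a*(l - 1) - l^2 + l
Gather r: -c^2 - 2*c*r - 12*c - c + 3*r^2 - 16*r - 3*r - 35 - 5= -c^2 - 13*c + 3*r^2 + r*(-2*c - 19) - 40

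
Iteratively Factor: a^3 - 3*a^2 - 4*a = (a)*(a^2 - 3*a - 4) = a*(a - 4)*(a + 1)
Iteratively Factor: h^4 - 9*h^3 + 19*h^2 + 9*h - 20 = (h - 1)*(h^3 - 8*h^2 + 11*h + 20) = (h - 1)*(h + 1)*(h^2 - 9*h + 20) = (h - 4)*(h - 1)*(h + 1)*(h - 5)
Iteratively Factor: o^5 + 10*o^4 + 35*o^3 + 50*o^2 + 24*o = (o + 1)*(o^4 + 9*o^3 + 26*o^2 + 24*o) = o*(o + 1)*(o^3 + 9*o^2 + 26*o + 24) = o*(o + 1)*(o + 3)*(o^2 + 6*o + 8) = o*(o + 1)*(o + 3)*(o + 4)*(o + 2)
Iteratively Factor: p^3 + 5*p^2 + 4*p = (p)*(p^2 + 5*p + 4) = p*(p + 1)*(p + 4)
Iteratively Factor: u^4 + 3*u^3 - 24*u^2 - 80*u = (u - 5)*(u^3 + 8*u^2 + 16*u) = (u - 5)*(u + 4)*(u^2 + 4*u) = u*(u - 5)*(u + 4)*(u + 4)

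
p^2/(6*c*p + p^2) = p/(6*c + p)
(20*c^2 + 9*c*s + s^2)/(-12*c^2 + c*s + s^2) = (5*c + s)/(-3*c + s)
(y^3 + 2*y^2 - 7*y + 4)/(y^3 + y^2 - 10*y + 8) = (y - 1)/(y - 2)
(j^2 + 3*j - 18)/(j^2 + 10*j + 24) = (j - 3)/(j + 4)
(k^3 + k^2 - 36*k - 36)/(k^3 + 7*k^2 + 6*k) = (k - 6)/k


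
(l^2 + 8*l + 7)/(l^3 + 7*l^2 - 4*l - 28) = (l + 1)/(l^2 - 4)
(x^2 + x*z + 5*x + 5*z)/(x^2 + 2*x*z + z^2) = (x + 5)/(x + z)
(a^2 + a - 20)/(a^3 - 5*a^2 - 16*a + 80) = (a + 5)/(a^2 - a - 20)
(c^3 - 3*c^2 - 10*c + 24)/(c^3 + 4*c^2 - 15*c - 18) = (c^3 - 3*c^2 - 10*c + 24)/(c^3 + 4*c^2 - 15*c - 18)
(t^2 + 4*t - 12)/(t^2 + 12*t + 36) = (t - 2)/(t + 6)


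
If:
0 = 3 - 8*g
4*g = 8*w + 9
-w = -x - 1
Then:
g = 3/8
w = -15/16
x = -31/16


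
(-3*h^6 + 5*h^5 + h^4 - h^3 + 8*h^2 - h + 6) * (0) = 0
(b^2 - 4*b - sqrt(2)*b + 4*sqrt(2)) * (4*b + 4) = 4*b^3 - 12*b^2 - 4*sqrt(2)*b^2 - 16*b + 12*sqrt(2)*b + 16*sqrt(2)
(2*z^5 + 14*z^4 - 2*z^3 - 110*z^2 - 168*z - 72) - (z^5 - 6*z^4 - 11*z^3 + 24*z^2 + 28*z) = z^5 + 20*z^4 + 9*z^3 - 134*z^2 - 196*z - 72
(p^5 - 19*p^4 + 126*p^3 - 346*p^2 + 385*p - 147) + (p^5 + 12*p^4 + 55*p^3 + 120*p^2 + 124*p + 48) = 2*p^5 - 7*p^4 + 181*p^3 - 226*p^2 + 509*p - 99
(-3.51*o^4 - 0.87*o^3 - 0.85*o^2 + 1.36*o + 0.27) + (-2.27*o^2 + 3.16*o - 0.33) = -3.51*o^4 - 0.87*o^3 - 3.12*o^2 + 4.52*o - 0.06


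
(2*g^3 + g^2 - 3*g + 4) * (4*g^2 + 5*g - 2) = 8*g^5 + 14*g^4 - 11*g^3 - g^2 + 26*g - 8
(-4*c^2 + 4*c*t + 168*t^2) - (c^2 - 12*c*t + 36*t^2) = -5*c^2 + 16*c*t + 132*t^2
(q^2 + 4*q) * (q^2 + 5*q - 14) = q^4 + 9*q^3 + 6*q^2 - 56*q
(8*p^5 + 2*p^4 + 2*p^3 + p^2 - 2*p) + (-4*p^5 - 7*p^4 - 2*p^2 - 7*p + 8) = 4*p^5 - 5*p^4 + 2*p^3 - p^2 - 9*p + 8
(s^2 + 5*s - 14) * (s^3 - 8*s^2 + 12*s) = s^5 - 3*s^4 - 42*s^3 + 172*s^2 - 168*s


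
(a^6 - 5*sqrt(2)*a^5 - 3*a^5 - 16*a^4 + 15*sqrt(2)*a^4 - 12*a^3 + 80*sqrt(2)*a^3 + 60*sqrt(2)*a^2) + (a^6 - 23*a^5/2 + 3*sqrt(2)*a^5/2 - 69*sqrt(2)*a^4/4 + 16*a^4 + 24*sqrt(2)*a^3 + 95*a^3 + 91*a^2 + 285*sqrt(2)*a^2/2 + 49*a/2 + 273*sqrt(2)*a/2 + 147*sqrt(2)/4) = 2*a^6 - 29*a^5/2 - 7*sqrt(2)*a^5/2 - 9*sqrt(2)*a^4/4 + 83*a^3 + 104*sqrt(2)*a^3 + 91*a^2 + 405*sqrt(2)*a^2/2 + 49*a/2 + 273*sqrt(2)*a/2 + 147*sqrt(2)/4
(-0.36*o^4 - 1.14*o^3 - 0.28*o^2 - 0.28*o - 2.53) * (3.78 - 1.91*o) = 0.6876*o^5 + 0.8166*o^4 - 3.7744*o^3 - 0.5236*o^2 + 3.7739*o - 9.5634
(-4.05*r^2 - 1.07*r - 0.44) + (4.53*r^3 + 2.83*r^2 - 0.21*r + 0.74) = 4.53*r^3 - 1.22*r^2 - 1.28*r + 0.3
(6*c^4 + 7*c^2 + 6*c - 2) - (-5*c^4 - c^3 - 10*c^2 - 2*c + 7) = 11*c^4 + c^3 + 17*c^2 + 8*c - 9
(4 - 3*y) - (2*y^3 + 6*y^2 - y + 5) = -2*y^3 - 6*y^2 - 2*y - 1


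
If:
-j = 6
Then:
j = -6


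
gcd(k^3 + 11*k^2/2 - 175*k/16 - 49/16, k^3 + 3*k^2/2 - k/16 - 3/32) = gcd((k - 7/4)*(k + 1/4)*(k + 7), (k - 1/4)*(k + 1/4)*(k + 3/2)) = k + 1/4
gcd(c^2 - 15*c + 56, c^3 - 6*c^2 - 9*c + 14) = c - 7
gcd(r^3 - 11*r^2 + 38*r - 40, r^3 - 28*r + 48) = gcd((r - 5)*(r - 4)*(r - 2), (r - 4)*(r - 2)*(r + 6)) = r^2 - 6*r + 8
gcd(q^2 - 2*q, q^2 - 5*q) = q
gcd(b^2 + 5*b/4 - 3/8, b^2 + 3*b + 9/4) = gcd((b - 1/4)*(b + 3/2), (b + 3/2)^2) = b + 3/2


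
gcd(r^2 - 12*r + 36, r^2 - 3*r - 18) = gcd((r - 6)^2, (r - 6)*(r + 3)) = r - 6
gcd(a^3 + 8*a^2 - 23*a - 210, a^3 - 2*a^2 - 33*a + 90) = a^2 + a - 30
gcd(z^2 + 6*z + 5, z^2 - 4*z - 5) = z + 1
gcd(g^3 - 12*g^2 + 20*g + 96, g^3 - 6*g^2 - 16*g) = g^2 - 6*g - 16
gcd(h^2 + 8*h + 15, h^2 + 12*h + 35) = h + 5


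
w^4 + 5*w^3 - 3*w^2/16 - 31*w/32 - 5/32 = (w - 1/2)*(w + 1/4)^2*(w + 5)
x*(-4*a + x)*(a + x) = -4*a^2*x - 3*a*x^2 + x^3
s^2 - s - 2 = (s - 2)*(s + 1)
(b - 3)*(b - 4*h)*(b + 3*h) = b^3 - b^2*h - 3*b^2 - 12*b*h^2 + 3*b*h + 36*h^2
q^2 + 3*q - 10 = (q - 2)*(q + 5)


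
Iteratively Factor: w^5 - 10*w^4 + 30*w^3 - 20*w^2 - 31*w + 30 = (w - 3)*(w^4 - 7*w^3 + 9*w^2 + 7*w - 10) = (w - 3)*(w - 1)*(w^3 - 6*w^2 + 3*w + 10) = (w - 3)*(w - 2)*(w - 1)*(w^2 - 4*w - 5) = (w - 5)*(w - 3)*(w - 2)*(w - 1)*(w + 1)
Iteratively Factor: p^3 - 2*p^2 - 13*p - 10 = (p + 2)*(p^2 - 4*p - 5) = (p + 1)*(p + 2)*(p - 5)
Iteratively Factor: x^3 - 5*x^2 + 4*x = (x - 4)*(x^2 - x) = (x - 4)*(x - 1)*(x)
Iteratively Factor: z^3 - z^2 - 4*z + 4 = (z + 2)*(z^2 - 3*z + 2) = (z - 1)*(z + 2)*(z - 2)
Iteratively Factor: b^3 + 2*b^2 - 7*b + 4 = (b + 4)*(b^2 - 2*b + 1) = (b - 1)*(b + 4)*(b - 1)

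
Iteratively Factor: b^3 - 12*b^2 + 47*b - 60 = (b - 4)*(b^2 - 8*b + 15) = (b - 4)*(b - 3)*(b - 5)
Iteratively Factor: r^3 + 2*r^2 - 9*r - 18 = (r + 2)*(r^2 - 9) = (r + 2)*(r + 3)*(r - 3)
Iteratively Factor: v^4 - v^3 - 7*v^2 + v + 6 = (v + 1)*(v^3 - 2*v^2 - 5*v + 6) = (v - 3)*(v + 1)*(v^2 + v - 2) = (v - 3)*(v + 1)*(v + 2)*(v - 1)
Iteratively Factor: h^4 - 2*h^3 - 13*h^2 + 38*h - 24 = (h - 2)*(h^3 - 13*h + 12) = (h - 2)*(h - 1)*(h^2 + h - 12) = (h - 3)*(h - 2)*(h - 1)*(h + 4)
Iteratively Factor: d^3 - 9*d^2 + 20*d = (d - 4)*(d^2 - 5*d) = d*(d - 4)*(d - 5)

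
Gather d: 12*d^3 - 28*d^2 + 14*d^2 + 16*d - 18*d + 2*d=12*d^3 - 14*d^2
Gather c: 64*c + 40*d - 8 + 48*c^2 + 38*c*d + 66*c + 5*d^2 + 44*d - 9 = 48*c^2 + c*(38*d + 130) + 5*d^2 + 84*d - 17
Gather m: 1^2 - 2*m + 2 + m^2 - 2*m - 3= m^2 - 4*m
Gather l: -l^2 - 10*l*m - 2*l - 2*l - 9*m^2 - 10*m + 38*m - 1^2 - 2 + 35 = -l^2 + l*(-10*m - 4) - 9*m^2 + 28*m + 32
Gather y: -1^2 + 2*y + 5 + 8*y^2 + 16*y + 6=8*y^2 + 18*y + 10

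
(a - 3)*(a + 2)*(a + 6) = a^3 + 5*a^2 - 12*a - 36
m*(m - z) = m^2 - m*z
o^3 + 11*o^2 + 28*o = o*(o + 4)*(o + 7)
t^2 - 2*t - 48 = (t - 8)*(t + 6)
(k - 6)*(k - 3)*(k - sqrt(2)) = k^3 - 9*k^2 - sqrt(2)*k^2 + 9*sqrt(2)*k + 18*k - 18*sqrt(2)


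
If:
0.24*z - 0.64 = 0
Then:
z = 2.67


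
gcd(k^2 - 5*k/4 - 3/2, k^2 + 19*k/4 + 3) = k + 3/4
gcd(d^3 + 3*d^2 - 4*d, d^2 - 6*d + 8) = 1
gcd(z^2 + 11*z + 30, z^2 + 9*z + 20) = z + 5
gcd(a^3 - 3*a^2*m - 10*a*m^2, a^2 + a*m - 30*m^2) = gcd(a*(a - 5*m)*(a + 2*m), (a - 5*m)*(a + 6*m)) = a - 5*m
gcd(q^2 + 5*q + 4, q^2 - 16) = q + 4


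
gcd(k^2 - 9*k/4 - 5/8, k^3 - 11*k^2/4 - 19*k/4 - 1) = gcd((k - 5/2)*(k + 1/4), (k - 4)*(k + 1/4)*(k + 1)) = k + 1/4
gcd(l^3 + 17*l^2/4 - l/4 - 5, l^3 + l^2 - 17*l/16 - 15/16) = l^2 + l/4 - 5/4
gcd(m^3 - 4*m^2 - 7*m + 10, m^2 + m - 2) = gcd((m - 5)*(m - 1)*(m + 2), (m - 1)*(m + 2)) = m^2 + m - 2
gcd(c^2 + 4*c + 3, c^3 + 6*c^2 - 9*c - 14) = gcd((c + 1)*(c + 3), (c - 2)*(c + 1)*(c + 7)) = c + 1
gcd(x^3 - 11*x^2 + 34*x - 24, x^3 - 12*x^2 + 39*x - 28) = x^2 - 5*x + 4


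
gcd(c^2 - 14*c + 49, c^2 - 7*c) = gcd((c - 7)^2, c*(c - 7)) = c - 7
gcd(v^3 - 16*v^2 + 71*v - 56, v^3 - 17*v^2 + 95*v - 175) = v - 7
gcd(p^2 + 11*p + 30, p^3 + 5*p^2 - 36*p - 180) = p^2 + 11*p + 30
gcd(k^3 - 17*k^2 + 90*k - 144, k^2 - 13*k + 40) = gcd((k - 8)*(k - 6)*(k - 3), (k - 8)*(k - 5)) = k - 8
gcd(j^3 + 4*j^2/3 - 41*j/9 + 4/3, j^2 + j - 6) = j + 3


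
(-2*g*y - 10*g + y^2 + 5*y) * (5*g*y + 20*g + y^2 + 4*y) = -10*g^2*y^2 - 90*g^2*y - 200*g^2 + 3*g*y^3 + 27*g*y^2 + 60*g*y + y^4 + 9*y^3 + 20*y^2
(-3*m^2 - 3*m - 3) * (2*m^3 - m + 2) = -6*m^5 - 6*m^4 - 3*m^3 - 3*m^2 - 3*m - 6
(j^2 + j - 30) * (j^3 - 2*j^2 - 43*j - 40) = j^5 - j^4 - 75*j^3 - 23*j^2 + 1250*j + 1200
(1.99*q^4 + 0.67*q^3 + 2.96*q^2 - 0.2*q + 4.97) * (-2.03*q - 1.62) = -4.0397*q^5 - 4.5839*q^4 - 7.0942*q^3 - 4.3892*q^2 - 9.7651*q - 8.0514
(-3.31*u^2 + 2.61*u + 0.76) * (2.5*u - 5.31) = -8.275*u^3 + 24.1011*u^2 - 11.9591*u - 4.0356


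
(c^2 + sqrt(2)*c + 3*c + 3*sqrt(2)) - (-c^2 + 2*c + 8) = 2*c^2 + c + sqrt(2)*c - 8 + 3*sqrt(2)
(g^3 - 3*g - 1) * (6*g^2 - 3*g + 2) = 6*g^5 - 3*g^4 - 16*g^3 + 3*g^2 - 3*g - 2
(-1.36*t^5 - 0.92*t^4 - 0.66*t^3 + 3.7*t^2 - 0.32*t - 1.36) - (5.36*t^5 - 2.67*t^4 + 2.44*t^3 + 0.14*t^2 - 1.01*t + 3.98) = -6.72*t^5 + 1.75*t^4 - 3.1*t^3 + 3.56*t^2 + 0.69*t - 5.34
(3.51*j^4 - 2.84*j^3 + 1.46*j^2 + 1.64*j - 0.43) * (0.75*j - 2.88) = 2.6325*j^5 - 12.2388*j^4 + 9.2742*j^3 - 2.9748*j^2 - 5.0457*j + 1.2384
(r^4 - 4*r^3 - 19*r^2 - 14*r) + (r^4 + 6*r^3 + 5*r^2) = 2*r^4 + 2*r^3 - 14*r^2 - 14*r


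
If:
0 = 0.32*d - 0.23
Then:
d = 0.72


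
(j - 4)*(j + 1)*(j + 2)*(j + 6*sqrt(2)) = j^4 - j^3 + 6*sqrt(2)*j^3 - 10*j^2 - 6*sqrt(2)*j^2 - 60*sqrt(2)*j - 8*j - 48*sqrt(2)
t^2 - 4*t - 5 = (t - 5)*(t + 1)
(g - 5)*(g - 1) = g^2 - 6*g + 5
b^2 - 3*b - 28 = (b - 7)*(b + 4)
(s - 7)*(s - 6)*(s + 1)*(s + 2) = s^4 - 10*s^3 + 5*s^2 + 100*s + 84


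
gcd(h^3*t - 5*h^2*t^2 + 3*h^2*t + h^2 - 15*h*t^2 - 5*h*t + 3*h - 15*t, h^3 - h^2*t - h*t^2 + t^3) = 1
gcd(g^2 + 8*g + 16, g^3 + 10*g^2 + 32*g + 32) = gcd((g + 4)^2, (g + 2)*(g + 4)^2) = g^2 + 8*g + 16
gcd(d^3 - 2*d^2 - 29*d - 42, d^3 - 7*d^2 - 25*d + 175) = d - 7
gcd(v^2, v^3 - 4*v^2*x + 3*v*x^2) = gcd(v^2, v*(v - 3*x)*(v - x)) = v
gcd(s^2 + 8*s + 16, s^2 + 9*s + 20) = s + 4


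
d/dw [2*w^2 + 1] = 4*w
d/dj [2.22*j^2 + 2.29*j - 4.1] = 4.44*j + 2.29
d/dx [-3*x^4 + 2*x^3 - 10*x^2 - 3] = 2*x*(-6*x^2 + 3*x - 10)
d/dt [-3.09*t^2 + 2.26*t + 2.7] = 2.26 - 6.18*t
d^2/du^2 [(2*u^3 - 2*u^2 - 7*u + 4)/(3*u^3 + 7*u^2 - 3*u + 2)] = 2*(-60*u^6 - 135*u^5 - 351*u^4 + 298*u^3 + 780*u^2 - 6*u - 70)/(27*u^9 + 189*u^8 + 360*u^7 + 19*u^6 - 108*u^5 + 375*u^4 - 243*u^3 + 138*u^2 - 36*u + 8)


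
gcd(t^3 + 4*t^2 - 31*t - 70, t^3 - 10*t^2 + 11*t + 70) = t^2 - 3*t - 10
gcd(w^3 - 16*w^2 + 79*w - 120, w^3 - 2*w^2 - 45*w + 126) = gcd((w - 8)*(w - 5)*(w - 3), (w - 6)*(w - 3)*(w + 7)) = w - 3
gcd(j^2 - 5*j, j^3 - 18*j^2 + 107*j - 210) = j - 5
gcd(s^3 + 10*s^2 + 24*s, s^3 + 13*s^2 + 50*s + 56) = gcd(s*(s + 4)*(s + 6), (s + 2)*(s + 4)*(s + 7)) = s + 4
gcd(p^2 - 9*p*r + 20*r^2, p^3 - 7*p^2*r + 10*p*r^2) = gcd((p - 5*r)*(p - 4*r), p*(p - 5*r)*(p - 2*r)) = p - 5*r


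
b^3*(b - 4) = b^4 - 4*b^3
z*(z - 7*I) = z^2 - 7*I*z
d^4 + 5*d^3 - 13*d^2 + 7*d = d*(d - 1)^2*(d + 7)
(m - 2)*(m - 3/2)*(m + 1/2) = m^3 - 3*m^2 + 5*m/4 + 3/2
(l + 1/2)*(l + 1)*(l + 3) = l^3 + 9*l^2/2 + 5*l + 3/2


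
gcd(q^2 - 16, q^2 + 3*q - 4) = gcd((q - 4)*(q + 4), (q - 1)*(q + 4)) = q + 4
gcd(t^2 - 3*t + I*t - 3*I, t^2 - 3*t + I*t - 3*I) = t^2 + t*(-3 + I) - 3*I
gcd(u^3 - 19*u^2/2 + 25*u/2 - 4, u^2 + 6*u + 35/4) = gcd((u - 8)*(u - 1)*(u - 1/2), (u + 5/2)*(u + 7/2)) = 1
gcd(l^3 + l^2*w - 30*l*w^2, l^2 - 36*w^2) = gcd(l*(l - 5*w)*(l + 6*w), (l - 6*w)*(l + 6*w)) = l + 6*w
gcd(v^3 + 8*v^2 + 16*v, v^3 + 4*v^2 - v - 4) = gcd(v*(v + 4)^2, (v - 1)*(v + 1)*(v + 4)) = v + 4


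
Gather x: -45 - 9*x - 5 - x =-10*x - 50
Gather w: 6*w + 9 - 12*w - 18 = -6*w - 9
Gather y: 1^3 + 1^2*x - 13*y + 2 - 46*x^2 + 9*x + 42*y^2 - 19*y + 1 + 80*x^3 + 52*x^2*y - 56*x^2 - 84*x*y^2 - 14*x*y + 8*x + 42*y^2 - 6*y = 80*x^3 - 102*x^2 + 18*x + y^2*(84 - 84*x) + y*(52*x^2 - 14*x - 38) + 4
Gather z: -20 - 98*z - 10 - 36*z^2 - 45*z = -36*z^2 - 143*z - 30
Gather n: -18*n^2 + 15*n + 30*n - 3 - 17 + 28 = -18*n^2 + 45*n + 8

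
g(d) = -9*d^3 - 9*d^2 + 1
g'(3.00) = -297.00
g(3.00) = -323.00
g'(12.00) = -4104.00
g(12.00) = -16847.00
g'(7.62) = -1704.90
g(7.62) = -4503.64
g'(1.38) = -76.26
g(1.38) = -39.79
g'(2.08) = -154.25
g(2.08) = -118.93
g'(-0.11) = 1.65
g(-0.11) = 0.90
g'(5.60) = -947.52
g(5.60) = -1861.78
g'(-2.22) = -93.11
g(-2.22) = 55.11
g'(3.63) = -421.12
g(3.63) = -548.08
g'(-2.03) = -74.72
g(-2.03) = 39.20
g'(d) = -27*d^2 - 18*d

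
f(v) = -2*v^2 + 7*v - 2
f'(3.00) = -5.00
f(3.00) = 1.00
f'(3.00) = -5.00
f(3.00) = 1.00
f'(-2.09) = 15.36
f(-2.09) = -25.37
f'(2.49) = -2.96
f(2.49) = 3.03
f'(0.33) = 5.68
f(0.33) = 0.09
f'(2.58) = -3.32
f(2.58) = 2.75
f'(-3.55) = 21.20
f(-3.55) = -52.06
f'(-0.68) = 9.72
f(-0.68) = -7.68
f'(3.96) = -8.84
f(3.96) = -5.64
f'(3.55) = -7.20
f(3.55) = -2.36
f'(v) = 7 - 4*v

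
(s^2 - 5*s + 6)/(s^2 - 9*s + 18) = (s - 2)/(s - 6)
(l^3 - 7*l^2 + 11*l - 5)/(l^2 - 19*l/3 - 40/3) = 3*(-l^3 + 7*l^2 - 11*l + 5)/(-3*l^2 + 19*l + 40)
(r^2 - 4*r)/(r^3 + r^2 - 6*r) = (r - 4)/(r^2 + r - 6)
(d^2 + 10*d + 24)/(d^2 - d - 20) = (d + 6)/(d - 5)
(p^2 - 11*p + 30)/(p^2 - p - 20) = (p - 6)/(p + 4)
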